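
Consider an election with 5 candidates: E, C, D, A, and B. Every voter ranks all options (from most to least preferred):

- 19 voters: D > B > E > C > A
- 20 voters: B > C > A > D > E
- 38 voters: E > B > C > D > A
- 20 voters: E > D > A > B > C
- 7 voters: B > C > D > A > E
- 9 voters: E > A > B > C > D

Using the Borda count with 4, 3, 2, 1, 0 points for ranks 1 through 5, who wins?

E: 19·2 + 20·0 + 38·4 + 20·4 + 7·0 + 9·4 = 306
C: 19·1 + 20·3 + 38·2 + 20·0 + 7·3 + 9·1 = 185
D: 19·4 + 20·1 + 38·1 + 20·3 + 7·2 + 9·0 = 208
A: 19·0 + 20·2 + 38·0 + 20·2 + 7·1 + 9·3 = 114
B: 19·3 + 20·4 + 38·3 + 20·1 + 7·4 + 9·2 = 317
B has the highest Borda score (317).

B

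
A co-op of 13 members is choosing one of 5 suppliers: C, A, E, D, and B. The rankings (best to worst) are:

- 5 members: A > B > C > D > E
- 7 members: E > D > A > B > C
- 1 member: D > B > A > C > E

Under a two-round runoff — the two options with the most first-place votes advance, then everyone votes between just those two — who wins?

Round 1 first-place votes: C 0, A 5, E 7, D 1, B 0.
E and A advance.
Runoff: E is preferred to A by 7 voters; A by 6.
E wins the runoff.

E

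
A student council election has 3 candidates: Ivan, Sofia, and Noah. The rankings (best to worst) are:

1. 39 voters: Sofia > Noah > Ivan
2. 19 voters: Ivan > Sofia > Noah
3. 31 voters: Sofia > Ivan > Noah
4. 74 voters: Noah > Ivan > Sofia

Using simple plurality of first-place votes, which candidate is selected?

Noah

First-place votes: Ivan 19, Sofia 70, Noah 74.
Noah has the most first-place votes.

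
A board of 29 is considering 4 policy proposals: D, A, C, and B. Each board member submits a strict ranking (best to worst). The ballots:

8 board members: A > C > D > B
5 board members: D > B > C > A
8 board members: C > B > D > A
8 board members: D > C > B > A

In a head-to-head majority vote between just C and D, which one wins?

Voters preferring C to D: 16; preferring D to C: 13.
C wins the head-to-head.

C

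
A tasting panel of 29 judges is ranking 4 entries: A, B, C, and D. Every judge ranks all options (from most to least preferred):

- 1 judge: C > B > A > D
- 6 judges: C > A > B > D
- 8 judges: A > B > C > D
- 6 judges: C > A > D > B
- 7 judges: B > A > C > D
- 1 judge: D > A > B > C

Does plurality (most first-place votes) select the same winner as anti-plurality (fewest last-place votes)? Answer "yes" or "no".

Plurality — first-place votes: A 8, B 7, C 13, D 1. Winner: C.
Anti-plurality — last-place votes: A 0, B 6, C 1, D 22. Winner: A.
The two methods disagree.

no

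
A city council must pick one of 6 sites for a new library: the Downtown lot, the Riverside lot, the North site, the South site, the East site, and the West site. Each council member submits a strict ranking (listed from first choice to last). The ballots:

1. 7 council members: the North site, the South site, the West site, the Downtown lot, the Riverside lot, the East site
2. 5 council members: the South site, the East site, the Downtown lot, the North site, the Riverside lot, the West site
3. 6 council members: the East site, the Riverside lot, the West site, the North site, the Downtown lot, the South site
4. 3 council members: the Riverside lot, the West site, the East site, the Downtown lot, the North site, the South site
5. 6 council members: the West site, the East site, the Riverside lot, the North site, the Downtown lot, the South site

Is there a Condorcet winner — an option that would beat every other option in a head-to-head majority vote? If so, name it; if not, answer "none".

Checking pairwise contests:
the Riverside lot beats the Downtown lot 15–12.
the East site beats the Riverside lot 17–10.
the Riverside lot beats the North site 15–12.
the Downtown lot beats the South site 15–12.
the West site beats the East site 16–11.
the Riverside lot beats the West site 14–13.
Every option loses at least one head-to-head, so there is no Condorcet winner.

none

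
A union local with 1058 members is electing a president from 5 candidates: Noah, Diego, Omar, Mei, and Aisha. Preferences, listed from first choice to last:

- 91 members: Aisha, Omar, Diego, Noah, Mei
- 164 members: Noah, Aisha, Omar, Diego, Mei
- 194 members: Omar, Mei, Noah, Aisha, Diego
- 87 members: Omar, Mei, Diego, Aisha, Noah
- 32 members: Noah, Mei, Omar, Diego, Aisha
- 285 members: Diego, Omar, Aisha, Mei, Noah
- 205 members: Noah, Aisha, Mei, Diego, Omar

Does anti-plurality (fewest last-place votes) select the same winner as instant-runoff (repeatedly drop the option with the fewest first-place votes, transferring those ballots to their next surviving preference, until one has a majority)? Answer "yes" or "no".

no

Anti-plurality — last-place votes: Noah 372, Diego 194, Omar 205, Mei 255, Aisha 32. Winner: Aisha.
Instant-runoff — R1 Noah 401, Diego 285, Omar 281, Mei 0, Aisha 91 (Mei out); R2 Noah 401, Diego 285, Omar 281, Aisha 91 (Aisha out); R3 Noah 401, Diego 285, Omar 372 (Diego out); R4 Noah 401, Omar 657 (Omar winner). Winner: Omar.
The two methods disagree.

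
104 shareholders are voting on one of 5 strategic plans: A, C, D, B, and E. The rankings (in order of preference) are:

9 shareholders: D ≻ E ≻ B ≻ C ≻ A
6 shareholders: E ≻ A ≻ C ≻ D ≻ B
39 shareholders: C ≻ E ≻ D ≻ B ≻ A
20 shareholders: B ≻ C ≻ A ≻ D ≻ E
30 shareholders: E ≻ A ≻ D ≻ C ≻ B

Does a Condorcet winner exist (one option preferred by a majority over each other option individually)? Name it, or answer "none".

C vs A: 68–36 for C.
C vs D: 65–39 for C.
C vs B: 75–29 for C.
C vs E: 59–45 for C.
C beats every other option head-to-head.

C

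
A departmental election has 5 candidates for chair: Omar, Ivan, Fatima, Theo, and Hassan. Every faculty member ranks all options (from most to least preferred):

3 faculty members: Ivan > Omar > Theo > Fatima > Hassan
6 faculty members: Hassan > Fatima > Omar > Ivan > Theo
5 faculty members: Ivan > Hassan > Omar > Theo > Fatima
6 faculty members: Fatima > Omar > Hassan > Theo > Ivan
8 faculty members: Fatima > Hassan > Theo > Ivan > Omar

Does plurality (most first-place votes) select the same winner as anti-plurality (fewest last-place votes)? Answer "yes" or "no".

no

Plurality — first-place votes: Omar 0, Ivan 8, Fatima 14, Theo 0, Hassan 6. Winner: Fatima.
Anti-plurality — last-place votes: Omar 8, Ivan 6, Fatima 5, Theo 6, Hassan 3. Winner: Hassan.
The two methods disagree.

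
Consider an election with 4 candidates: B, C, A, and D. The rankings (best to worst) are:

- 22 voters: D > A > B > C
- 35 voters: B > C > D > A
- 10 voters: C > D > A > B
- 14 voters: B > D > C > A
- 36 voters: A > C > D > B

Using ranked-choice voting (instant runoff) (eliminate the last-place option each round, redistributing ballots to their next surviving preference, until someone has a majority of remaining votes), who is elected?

A

Round 1: B 49, C 10, A 36, D 22. Eliminate C.
Round 2: B 49, A 36, D 32. Eliminate D.
Round 3: B 49, A 68. A has a majority.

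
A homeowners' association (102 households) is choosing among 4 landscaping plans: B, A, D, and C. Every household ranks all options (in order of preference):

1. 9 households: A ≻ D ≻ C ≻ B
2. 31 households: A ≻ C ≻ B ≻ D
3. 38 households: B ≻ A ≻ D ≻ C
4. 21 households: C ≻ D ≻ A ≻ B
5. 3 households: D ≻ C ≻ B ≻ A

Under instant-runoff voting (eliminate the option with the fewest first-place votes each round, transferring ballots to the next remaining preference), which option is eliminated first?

Round 1: B 38, A 40, D 3, C 21. Eliminate D.

D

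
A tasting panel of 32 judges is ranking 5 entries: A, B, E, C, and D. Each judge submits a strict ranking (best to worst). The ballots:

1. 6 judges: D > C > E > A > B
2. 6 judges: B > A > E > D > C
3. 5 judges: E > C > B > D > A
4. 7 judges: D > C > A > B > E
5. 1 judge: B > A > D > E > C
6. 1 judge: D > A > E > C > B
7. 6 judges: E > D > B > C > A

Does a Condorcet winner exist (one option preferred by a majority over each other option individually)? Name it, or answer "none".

E vs A: 17–15 for E.
E vs B: 18–14 for E.
E vs C: 19–13 for E.
E vs D: 17–15 for E.
E beats every other option head-to-head.

E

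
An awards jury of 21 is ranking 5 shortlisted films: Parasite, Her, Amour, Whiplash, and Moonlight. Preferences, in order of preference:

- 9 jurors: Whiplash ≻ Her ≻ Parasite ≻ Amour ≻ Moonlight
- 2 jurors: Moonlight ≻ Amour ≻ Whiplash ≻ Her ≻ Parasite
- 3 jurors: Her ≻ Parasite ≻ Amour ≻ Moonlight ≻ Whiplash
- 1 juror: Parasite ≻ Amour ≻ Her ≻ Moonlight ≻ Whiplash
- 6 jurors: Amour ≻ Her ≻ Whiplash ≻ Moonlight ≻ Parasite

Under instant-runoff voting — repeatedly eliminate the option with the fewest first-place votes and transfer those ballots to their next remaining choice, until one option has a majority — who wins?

Amour

Round 1: Parasite 1, Her 3, Amour 6, Whiplash 9, Moonlight 2. Eliminate Parasite.
Round 2: Her 3, Amour 7, Whiplash 9, Moonlight 2. Eliminate Moonlight.
Round 3: Her 3, Amour 9, Whiplash 9. Eliminate Her.
Round 4: Amour 12, Whiplash 9. Amour has a majority.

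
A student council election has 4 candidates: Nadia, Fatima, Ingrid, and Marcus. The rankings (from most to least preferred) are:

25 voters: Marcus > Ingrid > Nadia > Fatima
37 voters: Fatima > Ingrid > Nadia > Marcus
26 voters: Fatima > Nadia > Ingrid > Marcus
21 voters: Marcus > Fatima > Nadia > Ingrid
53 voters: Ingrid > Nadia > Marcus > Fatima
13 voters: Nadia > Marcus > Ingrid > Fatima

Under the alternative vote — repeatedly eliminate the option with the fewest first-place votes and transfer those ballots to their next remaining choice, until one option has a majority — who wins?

Round 1: Nadia 13, Fatima 63, Ingrid 53, Marcus 46. Eliminate Nadia.
Round 2: Fatima 63, Ingrid 53, Marcus 59. Eliminate Ingrid.
Round 3: Fatima 63, Marcus 112. Marcus has a majority.

Marcus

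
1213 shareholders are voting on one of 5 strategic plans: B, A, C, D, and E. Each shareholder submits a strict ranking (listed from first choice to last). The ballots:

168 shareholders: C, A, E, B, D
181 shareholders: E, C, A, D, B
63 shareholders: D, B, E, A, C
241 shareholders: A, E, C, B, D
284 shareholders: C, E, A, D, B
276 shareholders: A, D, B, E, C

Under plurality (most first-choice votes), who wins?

First-place votes: B 0, A 517, C 452, D 63, E 181.
A has the most first-place votes.

A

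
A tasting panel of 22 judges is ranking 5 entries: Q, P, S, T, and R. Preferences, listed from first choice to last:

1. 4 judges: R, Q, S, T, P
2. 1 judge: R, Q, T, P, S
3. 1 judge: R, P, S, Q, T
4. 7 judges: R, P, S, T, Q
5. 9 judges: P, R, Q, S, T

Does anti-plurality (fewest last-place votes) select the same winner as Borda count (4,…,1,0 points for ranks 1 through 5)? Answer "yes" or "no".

yes

Anti-plurality — last-place votes: Q 7, P 4, S 1, T 10, R 0. Winner: R.
Borda — scores: Q 34, P 61, S 33, T 13, R 79. Winner: R.
The two methods agree.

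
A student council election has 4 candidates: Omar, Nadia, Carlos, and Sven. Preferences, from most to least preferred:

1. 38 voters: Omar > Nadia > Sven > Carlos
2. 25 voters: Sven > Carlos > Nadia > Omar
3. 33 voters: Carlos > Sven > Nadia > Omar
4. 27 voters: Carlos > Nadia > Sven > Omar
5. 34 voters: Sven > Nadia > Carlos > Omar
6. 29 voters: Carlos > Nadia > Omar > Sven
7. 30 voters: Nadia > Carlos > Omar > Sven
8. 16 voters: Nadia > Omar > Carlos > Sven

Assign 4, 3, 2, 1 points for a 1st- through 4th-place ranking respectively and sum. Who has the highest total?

Omar: 38·4 + 25·1 + 33·1 + 27·1 + 34·1 + 29·2 + 30·2 + 16·3 = 437
Nadia: 38·3 + 25·2 + 33·2 + 27·3 + 34·3 + 29·3 + 30·4 + 16·4 = 684
Carlos: 38·1 + 25·3 + 33·4 + 27·4 + 34·2 + 29·4 + 30·3 + 16·2 = 659
Sven: 38·2 + 25·4 + 33·3 + 27·2 + 34·4 + 29·1 + 30·1 + 16·1 = 540
Nadia has the highest Borda score (684).

Nadia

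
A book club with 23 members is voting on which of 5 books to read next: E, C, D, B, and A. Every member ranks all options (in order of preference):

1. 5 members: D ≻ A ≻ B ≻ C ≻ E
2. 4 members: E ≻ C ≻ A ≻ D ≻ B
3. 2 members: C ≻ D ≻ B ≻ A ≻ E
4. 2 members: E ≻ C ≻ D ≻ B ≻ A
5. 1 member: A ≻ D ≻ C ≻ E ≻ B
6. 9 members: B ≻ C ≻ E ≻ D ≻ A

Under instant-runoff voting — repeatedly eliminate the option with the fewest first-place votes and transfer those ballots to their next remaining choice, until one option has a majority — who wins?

D

Round 1: E 6, C 2, D 5, B 9, A 1. Eliminate A.
Round 2: E 6, C 2, D 6, B 9. Eliminate C.
Round 3: E 6, D 8, B 9. Eliminate E.
Round 4: D 14, B 9. D has a majority.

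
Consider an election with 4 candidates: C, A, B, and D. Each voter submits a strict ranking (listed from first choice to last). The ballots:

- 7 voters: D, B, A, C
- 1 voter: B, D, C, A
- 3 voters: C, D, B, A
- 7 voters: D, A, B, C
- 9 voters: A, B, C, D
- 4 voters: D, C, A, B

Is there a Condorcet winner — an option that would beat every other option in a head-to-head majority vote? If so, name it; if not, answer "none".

D

D vs C: 19–12 for D.
D vs A: 22–9 for D.
D vs B: 21–10 for D.
D beats every other option head-to-head.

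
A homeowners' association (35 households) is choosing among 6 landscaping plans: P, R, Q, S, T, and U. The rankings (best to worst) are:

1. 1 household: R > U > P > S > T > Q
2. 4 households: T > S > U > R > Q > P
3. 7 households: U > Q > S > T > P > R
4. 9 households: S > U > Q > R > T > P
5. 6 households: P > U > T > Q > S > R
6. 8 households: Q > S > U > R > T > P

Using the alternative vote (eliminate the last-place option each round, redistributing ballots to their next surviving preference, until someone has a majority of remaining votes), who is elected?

Round 1: P 6, R 1, Q 8, S 9, T 4, U 7. Eliminate R.
Round 2: P 6, Q 8, S 9, T 4, U 8. Eliminate T.
Round 3: P 6, Q 8, S 13, U 8. Eliminate P.
Round 4: Q 8, S 13, U 14. Eliminate Q.
Round 5: S 21, U 14. S has a majority.

S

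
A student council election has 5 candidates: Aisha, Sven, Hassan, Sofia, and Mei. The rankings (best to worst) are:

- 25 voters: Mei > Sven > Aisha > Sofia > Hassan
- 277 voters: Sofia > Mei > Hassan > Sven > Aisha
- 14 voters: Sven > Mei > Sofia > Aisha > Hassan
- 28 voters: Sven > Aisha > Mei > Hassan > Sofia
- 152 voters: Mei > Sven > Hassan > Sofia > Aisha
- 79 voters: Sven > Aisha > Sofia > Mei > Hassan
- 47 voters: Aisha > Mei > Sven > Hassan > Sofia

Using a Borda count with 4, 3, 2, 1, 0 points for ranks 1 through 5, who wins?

Mei

Aisha: 25·2 + 277·0 + 14·1 + 28·3 + 152·0 + 79·3 + 47·4 = 573
Sven: 25·3 + 277·1 + 14·4 + 28·4 + 152·3 + 79·4 + 47·2 = 1386
Hassan: 25·0 + 277·2 + 14·0 + 28·1 + 152·2 + 79·0 + 47·1 = 933
Sofia: 25·1 + 277·4 + 14·2 + 28·0 + 152·1 + 79·2 + 47·0 = 1471
Mei: 25·4 + 277·3 + 14·3 + 28·2 + 152·4 + 79·1 + 47·3 = 1857
Mei has the highest Borda score (1857).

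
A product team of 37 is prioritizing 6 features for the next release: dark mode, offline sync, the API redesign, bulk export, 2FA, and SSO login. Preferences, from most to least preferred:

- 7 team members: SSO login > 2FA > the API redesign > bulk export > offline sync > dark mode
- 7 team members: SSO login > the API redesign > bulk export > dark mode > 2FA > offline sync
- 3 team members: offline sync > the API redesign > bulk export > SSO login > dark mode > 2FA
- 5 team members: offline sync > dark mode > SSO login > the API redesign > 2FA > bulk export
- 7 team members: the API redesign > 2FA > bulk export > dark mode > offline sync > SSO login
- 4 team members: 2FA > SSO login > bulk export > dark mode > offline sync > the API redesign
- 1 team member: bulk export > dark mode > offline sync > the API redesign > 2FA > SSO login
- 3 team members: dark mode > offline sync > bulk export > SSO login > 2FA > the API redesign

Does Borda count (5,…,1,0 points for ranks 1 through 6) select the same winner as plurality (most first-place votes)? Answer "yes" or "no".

Borda — scores: dark mode 78, offline sync 73, the API redesign 108, bulk export 91, 2FA 92, SSO login 113. Winner: SSO login.
Plurality — first-place votes: dark mode 3, offline sync 8, the API redesign 7, bulk export 1, 2FA 4, SSO login 14. Winner: SSO login.
The two methods agree.

yes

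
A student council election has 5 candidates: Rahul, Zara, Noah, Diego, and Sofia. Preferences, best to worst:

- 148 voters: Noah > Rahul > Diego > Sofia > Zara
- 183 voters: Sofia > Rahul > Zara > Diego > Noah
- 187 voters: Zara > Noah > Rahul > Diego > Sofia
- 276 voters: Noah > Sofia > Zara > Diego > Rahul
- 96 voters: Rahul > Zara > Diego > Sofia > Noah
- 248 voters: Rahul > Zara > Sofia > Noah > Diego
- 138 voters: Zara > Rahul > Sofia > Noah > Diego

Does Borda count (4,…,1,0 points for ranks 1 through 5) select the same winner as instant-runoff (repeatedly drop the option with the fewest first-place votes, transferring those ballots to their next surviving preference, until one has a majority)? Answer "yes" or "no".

Borda — scores: Rahul 3157, Zara 3250, Noah 2643, Diego 1134, Sofia 2576. Winner: Zara.
Instant-runoff — R1 Rahul 344, Zara 325, Noah 424, Diego 0, Sofia 183 (Diego out); R2 Rahul 344, Zara 325, Noah 424, Sofia 183 (Sofia out); R3 Rahul 527, Zara 325, Noah 424 (Zara out); R4 Rahul 665, Noah 611 (Rahul winner). Winner: Rahul.
The two methods disagree.

no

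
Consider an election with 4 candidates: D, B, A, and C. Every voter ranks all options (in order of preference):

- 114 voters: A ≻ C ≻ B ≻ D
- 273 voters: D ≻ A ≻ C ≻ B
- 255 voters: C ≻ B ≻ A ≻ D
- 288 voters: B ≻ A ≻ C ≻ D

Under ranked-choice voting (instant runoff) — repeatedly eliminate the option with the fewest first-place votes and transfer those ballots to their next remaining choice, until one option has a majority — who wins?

C

Round 1: D 273, B 288, A 114, C 255. Eliminate A.
Round 2: D 273, B 288, C 369. Eliminate D.
Round 3: B 288, C 642. C has a majority.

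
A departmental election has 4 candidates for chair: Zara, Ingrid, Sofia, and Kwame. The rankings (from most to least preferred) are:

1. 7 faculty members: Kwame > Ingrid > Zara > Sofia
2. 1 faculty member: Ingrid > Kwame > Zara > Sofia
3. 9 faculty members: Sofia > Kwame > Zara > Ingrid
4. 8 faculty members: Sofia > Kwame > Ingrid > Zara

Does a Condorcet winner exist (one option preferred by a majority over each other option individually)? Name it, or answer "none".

Sofia vs Zara: 17–8 for Sofia.
Sofia vs Ingrid: 17–8 for Sofia.
Sofia vs Kwame: 17–8 for Sofia.
Sofia beats every other option head-to-head.

Sofia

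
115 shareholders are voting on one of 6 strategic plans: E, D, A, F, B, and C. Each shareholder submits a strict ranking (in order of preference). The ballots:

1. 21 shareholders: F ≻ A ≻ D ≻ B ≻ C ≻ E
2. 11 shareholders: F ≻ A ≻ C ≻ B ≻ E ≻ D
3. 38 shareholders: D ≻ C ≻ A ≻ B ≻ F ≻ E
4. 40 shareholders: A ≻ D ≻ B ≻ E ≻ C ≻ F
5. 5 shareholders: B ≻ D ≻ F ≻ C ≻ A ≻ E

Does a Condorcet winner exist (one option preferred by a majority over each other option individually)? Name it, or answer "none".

A

A vs E: 115–0 for A.
A vs D: 72–43 for A.
A vs F: 78–37 for A.
A vs B: 110–5 for A.
A vs C: 72–43 for A.
A beats every other option head-to-head.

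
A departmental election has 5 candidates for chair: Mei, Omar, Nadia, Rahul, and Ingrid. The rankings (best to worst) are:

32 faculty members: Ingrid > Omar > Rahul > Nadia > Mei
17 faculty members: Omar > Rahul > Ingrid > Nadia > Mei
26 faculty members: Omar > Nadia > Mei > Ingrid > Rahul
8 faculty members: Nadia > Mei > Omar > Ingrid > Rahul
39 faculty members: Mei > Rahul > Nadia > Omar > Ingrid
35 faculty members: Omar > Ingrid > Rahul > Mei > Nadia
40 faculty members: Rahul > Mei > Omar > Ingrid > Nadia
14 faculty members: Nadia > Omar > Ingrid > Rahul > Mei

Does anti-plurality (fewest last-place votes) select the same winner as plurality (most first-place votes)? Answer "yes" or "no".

Anti-plurality — last-place votes: Mei 63, Omar 0, Nadia 75, Rahul 34, Ingrid 39. Winner: Omar.
Plurality — first-place votes: Mei 39, Omar 78, Nadia 22, Rahul 40, Ingrid 32. Winner: Omar.
The two methods agree.

yes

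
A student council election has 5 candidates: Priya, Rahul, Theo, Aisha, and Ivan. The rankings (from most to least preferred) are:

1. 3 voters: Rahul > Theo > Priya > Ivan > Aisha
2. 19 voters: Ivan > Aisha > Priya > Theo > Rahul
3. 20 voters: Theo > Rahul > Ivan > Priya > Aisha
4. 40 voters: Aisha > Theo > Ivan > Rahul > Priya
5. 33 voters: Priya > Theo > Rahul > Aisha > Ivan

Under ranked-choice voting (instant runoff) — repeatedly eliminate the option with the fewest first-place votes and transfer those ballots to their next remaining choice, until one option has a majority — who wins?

Round 1: Priya 33, Rahul 3, Theo 20, Aisha 40, Ivan 19. Eliminate Rahul.
Round 2: Priya 33, Theo 23, Aisha 40, Ivan 19. Eliminate Ivan.
Round 3: Priya 33, Theo 23, Aisha 59. Aisha has a majority.

Aisha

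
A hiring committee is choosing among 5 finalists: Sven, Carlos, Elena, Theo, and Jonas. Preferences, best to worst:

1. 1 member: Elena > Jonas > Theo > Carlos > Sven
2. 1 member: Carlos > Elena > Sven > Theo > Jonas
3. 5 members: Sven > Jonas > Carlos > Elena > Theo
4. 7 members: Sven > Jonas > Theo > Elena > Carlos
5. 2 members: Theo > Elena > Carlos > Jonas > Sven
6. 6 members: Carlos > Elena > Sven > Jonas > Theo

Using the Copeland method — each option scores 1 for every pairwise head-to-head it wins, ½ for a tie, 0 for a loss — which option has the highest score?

Sven: beats Carlos, Elena, Theo, and Jonas → score 4.
Carlos: beats Elena and Theo; loses to Sven and Jonas → score 2.
Elena: beats Theo; loses to Sven, Carlos, and Jonas → score 1.
Theo: loses to Sven, Carlos, Elena, and Jonas → score 0.
Jonas: beats Carlos, Elena, and Theo; loses to Sven → score 3.
Sven has the best pairwise record.

Sven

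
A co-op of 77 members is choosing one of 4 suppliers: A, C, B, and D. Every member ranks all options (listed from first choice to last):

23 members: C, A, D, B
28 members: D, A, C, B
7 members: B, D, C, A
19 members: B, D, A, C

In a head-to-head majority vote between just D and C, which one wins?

Voters preferring D to C: 54; preferring C to D: 23.
D wins the head-to-head.

D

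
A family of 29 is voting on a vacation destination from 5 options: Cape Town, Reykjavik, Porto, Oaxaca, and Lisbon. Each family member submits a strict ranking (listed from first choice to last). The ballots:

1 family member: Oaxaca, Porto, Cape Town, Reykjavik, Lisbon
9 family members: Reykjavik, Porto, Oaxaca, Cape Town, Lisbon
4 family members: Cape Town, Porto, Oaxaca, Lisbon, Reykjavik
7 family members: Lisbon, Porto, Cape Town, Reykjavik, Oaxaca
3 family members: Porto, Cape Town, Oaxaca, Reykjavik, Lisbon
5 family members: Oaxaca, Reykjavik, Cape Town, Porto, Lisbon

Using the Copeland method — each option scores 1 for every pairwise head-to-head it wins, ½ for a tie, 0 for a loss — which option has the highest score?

Porto

Cape Town: beats Reykjavik and Lisbon; loses to Porto and Oaxaca → score 2.
Reykjavik: beats Oaxaca and Lisbon; loses to Cape Town and Porto → score 2.
Porto: beats Cape Town, Reykjavik, Oaxaca, and Lisbon → score 4.
Oaxaca: beats Cape Town and Lisbon; loses to Reykjavik and Porto → score 2.
Lisbon: loses to Cape Town, Reykjavik, Porto, and Oaxaca → score 0.
Porto has the best pairwise record.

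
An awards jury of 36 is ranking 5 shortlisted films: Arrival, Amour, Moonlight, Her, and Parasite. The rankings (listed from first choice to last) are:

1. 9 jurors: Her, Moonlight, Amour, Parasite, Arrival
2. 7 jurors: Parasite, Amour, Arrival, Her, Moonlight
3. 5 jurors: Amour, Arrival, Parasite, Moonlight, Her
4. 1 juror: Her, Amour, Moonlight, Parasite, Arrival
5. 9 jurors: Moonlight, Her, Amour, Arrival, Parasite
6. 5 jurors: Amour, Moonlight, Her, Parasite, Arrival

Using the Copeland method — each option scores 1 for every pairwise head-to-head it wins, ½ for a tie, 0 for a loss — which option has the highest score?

Moonlight

Arrival: loses to Amour, Moonlight, Her, and Parasite → score 0.
Amour: beats Arrival and Parasite; ties Moonlight; loses to Her → score 2.5.
Moonlight: beats Arrival, Her, and Parasite; ties Amour → score 3.5.
Her: beats Arrival, Amour, and Parasite; loses to Moonlight → score 3.
Parasite: beats Arrival; loses to Amour, Moonlight, and Her → score 1.
Moonlight has the best pairwise record.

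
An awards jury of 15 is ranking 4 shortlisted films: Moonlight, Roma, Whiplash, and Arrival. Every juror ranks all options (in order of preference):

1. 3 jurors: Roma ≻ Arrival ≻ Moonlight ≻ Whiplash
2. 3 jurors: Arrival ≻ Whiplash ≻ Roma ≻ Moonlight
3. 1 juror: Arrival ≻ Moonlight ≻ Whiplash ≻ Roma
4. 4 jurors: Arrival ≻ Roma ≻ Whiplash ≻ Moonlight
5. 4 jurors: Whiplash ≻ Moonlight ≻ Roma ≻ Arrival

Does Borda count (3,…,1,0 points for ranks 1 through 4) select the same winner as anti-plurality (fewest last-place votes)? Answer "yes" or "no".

no

Borda — scores: Moonlight 13, Roma 24, Whiplash 23, Arrival 30. Winner: Arrival.
Anti-plurality — last-place votes: Moonlight 7, Roma 1, Whiplash 3, Arrival 4. Winner: Roma.
The two methods disagree.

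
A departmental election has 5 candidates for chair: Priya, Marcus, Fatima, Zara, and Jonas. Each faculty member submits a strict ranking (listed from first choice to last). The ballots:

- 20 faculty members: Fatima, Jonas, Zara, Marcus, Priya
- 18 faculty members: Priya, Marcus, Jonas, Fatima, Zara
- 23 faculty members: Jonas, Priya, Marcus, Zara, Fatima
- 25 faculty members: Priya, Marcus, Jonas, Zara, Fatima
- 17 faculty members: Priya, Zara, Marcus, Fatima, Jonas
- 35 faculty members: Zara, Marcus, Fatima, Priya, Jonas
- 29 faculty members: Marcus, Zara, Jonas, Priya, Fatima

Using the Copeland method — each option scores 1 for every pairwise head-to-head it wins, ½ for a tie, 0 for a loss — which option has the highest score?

Priya: beats Fatima and Jonas; loses to Marcus and Zara → score 2.
Marcus: beats Priya, Fatima, Zara, and Jonas → score 4.
Fatima: loses to Priya, Marcus, Zara, and Jonas → score 0.
Zara: beats Priya and Fatima; loses to Marcus and Jonas → score 2.
Jonas: beats Fatima and Zara; loses to Priya and Marcus → score 2.
Marcus has the best pairwise record.

Marcus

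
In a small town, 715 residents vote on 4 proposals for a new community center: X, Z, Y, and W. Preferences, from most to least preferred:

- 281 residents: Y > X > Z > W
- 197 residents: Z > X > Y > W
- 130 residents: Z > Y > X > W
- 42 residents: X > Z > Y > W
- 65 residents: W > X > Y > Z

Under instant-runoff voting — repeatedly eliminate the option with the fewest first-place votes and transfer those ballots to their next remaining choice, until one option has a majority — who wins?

Z

Round 1: X 42, Z 327, Y 281, W 65. Eliminate X.
Round 2: Z 369, Y 281, W 65. Z has a majority.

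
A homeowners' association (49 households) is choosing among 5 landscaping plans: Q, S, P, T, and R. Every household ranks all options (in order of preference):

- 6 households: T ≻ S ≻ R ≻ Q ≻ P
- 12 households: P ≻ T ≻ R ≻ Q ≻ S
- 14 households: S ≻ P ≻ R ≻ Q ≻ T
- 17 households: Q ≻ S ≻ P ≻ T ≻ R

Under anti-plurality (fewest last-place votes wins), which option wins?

Q

Last-place votes: Q 0, S 12, P 6, T 14, R 17.
Q is ranked last by the fewest voters, so Q wins.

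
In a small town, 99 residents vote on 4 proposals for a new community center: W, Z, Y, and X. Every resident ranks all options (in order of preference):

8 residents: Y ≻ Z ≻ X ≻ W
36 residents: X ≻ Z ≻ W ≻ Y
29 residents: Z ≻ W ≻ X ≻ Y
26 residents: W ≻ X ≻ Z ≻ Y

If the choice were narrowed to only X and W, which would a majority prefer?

Voters preferring X to W: 44; preferring W to X: 55.
W wins the head-to-head.

W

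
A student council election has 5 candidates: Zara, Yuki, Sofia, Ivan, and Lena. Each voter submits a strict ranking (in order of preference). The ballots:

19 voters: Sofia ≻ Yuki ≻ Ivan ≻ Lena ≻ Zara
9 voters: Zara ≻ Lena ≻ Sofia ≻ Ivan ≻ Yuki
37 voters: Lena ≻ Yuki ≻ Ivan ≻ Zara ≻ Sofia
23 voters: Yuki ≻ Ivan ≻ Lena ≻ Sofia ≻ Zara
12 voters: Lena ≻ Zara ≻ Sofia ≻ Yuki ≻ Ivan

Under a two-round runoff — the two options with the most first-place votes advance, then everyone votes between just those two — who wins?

Round 1 first-place votes: Zara 9, Yuki 23, Sofia 19, Ivan 0, Lena 49.
Lena and Yuki advance.
Runoff: Lena is preferred to Yuki by 58 voters; Yuki by 42.
Lena wins the runoff.

Lena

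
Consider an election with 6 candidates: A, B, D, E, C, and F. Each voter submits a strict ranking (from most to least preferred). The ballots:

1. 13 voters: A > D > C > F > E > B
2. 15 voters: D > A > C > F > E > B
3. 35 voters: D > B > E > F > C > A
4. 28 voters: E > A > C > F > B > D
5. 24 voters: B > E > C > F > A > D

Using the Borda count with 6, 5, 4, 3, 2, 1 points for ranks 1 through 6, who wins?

E

A: 13·6 + 15·5 + 35·1 + 28·5 + 24·2 = 376
B: 13·1 + 15·1 + 35·5 + 28·2 + 24·6 = 403
D: 13·5 + 15·6 + 35·6 + 28·1 + 24·1 = 417
E: 13·2 + 15·2 + 35·4 + 28·6 + 24·5 = 484
C: 13·4 + 15·4 + 35·2 + 28·4 + 24·4 = 390
F: 13·3 + 15·3 + 35·3 + 28·3 + 24·3 = 345
E has the highest Borda score (484).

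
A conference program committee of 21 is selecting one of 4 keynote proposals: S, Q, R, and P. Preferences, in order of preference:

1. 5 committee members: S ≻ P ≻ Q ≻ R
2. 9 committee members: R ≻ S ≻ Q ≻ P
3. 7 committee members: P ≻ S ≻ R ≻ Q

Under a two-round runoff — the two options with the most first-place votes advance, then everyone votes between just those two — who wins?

P

Round 1 first-place votes: S 5, Q 0, R 9, P 7.
R and P advance.
Runoff: R is preferred to P by 9 voters; P by 12.
P wins the runoff.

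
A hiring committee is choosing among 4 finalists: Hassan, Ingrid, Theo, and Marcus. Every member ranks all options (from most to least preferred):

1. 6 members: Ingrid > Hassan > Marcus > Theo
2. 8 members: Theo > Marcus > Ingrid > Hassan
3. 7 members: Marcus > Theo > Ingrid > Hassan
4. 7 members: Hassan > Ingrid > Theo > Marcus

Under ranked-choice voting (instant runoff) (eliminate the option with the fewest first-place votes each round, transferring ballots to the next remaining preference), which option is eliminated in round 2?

Marcus

Round 1: Hassan 7, Ingrid 6, Theo 8, Marcus 7. Eliminate Ingrid.
Round 2: Hassan 13, Theo 8, Marcus 7. Eliminate Marcus.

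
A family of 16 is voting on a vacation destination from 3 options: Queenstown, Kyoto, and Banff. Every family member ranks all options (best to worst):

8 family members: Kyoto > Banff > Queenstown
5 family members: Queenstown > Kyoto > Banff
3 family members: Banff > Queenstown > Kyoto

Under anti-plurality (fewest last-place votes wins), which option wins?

Last-place votes: Queenstown 8, Kyoto 3, Banff 5.
Kyoto is ranked last by the fewest voters, so Kyoto wins.

Kyoto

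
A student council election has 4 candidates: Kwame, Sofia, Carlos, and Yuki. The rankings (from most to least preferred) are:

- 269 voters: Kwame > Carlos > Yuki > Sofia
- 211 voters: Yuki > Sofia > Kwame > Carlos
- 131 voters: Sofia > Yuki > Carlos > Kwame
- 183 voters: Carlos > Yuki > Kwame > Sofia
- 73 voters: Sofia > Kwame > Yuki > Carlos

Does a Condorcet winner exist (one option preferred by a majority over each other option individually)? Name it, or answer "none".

Checking pairwise contests:
Yuki beats Kwame 525–342.
Kwame beats Sofia 452–415.
Kwame beats Carlos 553–314.
Carlos beats Yuki 452–415.
Every option loses at least one head-to-head, so there is no Condorcet winner.

none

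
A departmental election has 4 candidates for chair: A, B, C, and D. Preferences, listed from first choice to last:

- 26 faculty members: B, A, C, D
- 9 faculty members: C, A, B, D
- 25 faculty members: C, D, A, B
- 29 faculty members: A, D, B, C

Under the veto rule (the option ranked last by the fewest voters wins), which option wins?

A

Last-place votes: A 0, B 25, C 29, D 35.
A is ranked last by the fewest voters, so A wins.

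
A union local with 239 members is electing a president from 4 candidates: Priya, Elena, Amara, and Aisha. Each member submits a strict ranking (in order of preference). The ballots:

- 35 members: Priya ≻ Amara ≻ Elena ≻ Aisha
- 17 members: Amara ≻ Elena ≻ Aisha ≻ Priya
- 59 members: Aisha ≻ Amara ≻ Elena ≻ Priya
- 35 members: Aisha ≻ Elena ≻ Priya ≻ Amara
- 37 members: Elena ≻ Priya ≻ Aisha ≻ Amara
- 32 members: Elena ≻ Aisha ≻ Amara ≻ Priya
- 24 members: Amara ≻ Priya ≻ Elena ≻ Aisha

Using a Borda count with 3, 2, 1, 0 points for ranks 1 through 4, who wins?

Elena

Priya: 35·3 + 17·0 + 59·0 + 35·1 + 37·2 + 32·0 + 24·2 = 262
Elena: 35·1 + 17·2 + 59·1 + 35·2 + 37·3 + 32·3 + 24·1 = 429
Amara: 35·2 + 17·3 + 59·2 + 35·0 + 37·0 + 32·1 + 24·3 = 343
Aisha: 35·0 + 17·1 + 59·3 + 35·3 + 37·1 + 32·2 + 24·0 = 400
Elena has the highest Borda score (429).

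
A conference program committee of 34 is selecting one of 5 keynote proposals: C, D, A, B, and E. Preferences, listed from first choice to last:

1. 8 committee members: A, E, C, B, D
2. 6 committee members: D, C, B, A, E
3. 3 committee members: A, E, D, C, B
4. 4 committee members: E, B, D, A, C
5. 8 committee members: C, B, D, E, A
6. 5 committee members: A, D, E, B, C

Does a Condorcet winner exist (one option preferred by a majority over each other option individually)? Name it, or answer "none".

Checking pairwise contests:
D beats C 18–16.
B beats D 20–14.
D beats A 18–16.
C beats B 25–9.
D beats E 19–15.
Every option loses at least one head-to-head, so there is no Condorcet winner.

none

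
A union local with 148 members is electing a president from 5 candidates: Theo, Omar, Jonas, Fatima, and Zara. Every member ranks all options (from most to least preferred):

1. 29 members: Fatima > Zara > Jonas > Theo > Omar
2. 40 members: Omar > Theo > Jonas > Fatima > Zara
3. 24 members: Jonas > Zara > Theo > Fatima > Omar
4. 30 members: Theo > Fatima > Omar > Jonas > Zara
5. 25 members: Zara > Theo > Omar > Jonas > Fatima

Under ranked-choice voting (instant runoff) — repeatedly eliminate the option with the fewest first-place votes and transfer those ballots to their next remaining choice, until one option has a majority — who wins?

Zara

Round 1: Theo 30, Omar 40, Jonas 24, Fatima 29, Zara 25. Eliminate Jonas.
Round 2: Theo 30, Omar 40, Fatima 29, Zara 49. Eliminate Fatima.
Round 3: Theo 30, Omar 40, Zara 78. Zara has a majority.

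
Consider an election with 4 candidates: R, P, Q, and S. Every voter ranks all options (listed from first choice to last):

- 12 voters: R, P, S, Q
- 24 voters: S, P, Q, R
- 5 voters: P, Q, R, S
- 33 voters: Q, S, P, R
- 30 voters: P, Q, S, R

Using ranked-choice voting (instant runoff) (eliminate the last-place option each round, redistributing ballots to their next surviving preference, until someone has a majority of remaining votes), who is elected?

P

Round 1: R 12, P 35, Q 33, S 24. Eliminate R.
Round 2: P 47, Q 33, S 24. Eliminate S.
Round 3: P 71, Q 33. P has a majority.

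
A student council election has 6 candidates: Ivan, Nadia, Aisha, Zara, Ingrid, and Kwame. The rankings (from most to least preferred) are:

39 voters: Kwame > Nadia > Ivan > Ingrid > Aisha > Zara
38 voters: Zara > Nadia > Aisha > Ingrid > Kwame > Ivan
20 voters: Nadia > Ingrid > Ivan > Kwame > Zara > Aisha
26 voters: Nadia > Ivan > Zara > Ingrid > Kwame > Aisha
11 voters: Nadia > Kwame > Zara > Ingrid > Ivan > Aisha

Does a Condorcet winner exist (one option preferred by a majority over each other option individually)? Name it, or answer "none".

Nadia vs Ivan: 134–0 for Nadia.
Nadia vs Aisha: 134–0 for Nadia.
Nadia vs Zara: 96–38 for Nadia.
Nadia vs Ingrid: 134–0 for Nadia.
Nadia vs Kwame: 95–39 for Nadia.
Nadia beats every other option head-to-head.

Nadia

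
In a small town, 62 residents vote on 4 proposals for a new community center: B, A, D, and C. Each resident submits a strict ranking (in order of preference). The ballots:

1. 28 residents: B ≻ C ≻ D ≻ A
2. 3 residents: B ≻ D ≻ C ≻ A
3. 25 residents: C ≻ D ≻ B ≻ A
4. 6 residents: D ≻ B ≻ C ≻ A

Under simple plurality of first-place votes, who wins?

First-place votes: B 31, A 0, D 6, C 25.
B has the most first-place votes.

B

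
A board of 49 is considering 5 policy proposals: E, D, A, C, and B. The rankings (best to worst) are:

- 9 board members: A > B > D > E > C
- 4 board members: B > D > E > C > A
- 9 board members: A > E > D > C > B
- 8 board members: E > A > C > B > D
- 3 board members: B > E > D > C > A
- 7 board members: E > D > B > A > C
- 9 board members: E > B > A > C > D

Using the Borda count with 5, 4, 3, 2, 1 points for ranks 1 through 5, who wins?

E: 9·2 + 4·3 + 9·4 + 8·5 + 3·4 + 7·5 + 9·5 = 198
D: 9·3 + 4·4 + 9·3 + 8·1 + 3·3 + 7·4 + 9·1 = 124
A: 9·5 + 4·1 + 9·5 + 8·4 + 3·1 + 7·2 + 9·3 = 170
C: 9·1 + 4·2 + 9·2 + 8·3 + 3·2 + 7·1 + 9·2 = 90
B: 9·4 + 4·5 + 9·1 + 8·2 + 3·5 + 7·3 + 9·4 = 153
E has the highest Borda score (198).

E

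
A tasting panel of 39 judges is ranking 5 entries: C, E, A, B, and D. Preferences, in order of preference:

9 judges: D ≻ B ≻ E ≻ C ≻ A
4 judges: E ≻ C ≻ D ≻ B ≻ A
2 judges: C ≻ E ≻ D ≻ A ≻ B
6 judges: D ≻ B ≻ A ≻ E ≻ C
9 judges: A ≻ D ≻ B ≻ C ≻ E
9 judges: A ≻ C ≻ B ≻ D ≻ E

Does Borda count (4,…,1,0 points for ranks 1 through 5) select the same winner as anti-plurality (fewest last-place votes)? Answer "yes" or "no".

yes

Borda — scores: C 65, E 46, A 86, B 85, D 108. Winner: D.
Anti-plurality — last-place votes: C 6, E 18, A 13, B 2, D 0. Winner: D.
The two methods agree.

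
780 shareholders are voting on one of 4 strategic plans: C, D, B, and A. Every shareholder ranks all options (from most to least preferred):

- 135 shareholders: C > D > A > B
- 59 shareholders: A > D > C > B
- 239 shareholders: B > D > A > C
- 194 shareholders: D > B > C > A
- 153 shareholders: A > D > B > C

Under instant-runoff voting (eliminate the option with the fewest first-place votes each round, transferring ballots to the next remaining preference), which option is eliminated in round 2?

Round 1: C 135, D 194, B 239, A 212. Eliminate C.
Round 2: D 329, B 239, A 212. Eliminate A.

A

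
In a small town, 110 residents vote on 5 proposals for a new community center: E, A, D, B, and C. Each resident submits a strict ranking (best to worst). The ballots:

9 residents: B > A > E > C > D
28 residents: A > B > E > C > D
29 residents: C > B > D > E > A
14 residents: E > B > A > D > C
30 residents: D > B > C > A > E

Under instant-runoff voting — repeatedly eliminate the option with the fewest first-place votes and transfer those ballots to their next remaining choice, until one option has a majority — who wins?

D

Round 1: E 14, A 28, D 30, B 9, C 29. Eliminate B.
Round 2: E 14, A 37, D 30, C 29. Eliminate E.
Round 3: A 51, D 30, C 29. Eliminate C.
Round 4: A 51, D 59. D has a majority.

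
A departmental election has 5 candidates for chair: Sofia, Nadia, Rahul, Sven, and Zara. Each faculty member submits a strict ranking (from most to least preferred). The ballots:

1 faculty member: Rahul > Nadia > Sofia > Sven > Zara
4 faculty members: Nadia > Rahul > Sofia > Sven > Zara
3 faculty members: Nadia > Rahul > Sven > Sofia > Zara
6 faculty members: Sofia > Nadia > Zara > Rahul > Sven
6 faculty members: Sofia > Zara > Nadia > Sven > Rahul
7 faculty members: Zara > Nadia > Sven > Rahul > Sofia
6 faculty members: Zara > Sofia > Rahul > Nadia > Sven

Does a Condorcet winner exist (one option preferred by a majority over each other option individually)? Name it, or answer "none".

Sofia

Sofia vs Nadia: 18–15 for Sofia.
Sofia vs Rahul: 18–15 for Sofia.
Sofia vs Sven: 23–10 for Sofia.
Sofia vs Zara: 20–13 for Sofia.
Sofia beats every other option head-to-head.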